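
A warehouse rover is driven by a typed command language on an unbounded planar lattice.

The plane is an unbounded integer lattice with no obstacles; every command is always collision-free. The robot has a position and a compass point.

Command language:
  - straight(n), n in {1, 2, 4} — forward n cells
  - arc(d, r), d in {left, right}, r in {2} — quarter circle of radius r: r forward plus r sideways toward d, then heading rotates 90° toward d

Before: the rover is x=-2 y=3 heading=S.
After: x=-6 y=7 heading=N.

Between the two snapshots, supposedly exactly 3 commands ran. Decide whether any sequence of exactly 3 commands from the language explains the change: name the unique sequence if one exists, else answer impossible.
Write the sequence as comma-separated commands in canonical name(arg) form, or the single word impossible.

key: position moved to (-6,7) AND the heading swung to N — translation plus rotation needed
t0: x=-2 y=3 heading=S
t=1 arc(right, 2) ⇒ x=-4 y=1 heading=W
t=2 arc(right, 2) ⇒ x=-6 y=3 heading=N
t=3 straight(4) ⇒ x=-6 y=7 heading=N
no other 3-command option fits: unique.

arc(right, 2), arc(right, 2), straight(4)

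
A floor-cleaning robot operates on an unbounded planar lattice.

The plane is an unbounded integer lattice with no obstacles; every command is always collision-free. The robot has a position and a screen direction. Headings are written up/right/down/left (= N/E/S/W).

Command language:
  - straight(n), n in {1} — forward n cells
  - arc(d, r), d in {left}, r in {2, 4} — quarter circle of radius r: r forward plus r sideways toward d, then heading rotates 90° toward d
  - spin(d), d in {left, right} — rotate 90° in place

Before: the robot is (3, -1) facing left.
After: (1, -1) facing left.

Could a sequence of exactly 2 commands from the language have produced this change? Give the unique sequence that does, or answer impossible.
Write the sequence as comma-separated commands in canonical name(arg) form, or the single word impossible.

straight(1), straight(1)

key: still facing W at the end — nothing in the sequence rotates
start: (3, -1) facing left
t=1 straight(1) ⇒ (2, -1) facing left
t=2 straight(1) ⇒ (1, -1) facing left
no rival 2-sequence matches.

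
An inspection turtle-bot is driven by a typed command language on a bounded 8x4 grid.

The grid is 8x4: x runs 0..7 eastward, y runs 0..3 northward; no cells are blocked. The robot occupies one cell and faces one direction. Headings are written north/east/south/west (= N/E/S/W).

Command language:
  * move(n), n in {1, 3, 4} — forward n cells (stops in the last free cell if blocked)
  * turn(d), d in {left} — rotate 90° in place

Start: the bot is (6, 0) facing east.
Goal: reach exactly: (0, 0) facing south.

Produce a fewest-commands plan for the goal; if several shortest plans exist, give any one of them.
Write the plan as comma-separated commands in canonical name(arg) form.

begin: (6, 0) facing east
1. turn(left) → (6, 0) facing north
2. turn(left) → (6, 0) facing west
3. move(4) → (2, 0) facing west
4. move(4) → (0, 0) facing west
5. turn(left) → (0, 0) facing south
minimal: 5 command(s), checked below 5.

turn(left), turn(left), move(4), move(4), turn(left)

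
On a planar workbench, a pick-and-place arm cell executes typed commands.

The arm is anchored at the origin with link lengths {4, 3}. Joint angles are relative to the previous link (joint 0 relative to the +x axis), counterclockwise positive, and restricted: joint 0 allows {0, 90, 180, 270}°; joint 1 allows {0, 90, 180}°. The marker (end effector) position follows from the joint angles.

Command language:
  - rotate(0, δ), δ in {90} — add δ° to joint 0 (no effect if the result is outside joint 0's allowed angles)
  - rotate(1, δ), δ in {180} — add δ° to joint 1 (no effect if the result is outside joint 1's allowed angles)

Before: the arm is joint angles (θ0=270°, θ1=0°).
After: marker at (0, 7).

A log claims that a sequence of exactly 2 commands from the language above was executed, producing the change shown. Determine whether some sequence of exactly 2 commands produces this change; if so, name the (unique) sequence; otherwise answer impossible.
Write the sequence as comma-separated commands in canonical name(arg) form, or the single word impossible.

start: joint angles (θ0=270°, θ1=0°)
1. rotate(0, 90) → joint angles (θ0=0°, θ1=0°)
2. rotate(0, 90) → joint angles (θ0=90°, θ1=0°)
no rival 2-sequence matches.

rotate(0, 90), rotate(0, 90)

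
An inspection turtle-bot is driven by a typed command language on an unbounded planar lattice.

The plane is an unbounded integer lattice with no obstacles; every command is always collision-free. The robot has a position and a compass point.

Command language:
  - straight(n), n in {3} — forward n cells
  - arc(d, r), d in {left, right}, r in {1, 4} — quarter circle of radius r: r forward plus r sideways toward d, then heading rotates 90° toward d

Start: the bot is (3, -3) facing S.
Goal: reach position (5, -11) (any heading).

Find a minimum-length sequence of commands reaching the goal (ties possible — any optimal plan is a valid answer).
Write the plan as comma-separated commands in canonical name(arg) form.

from: (3, -3) facing S
1. straight(3) → (3, -6) facing S
2. straight(3) → (3, -9) facing S
3. arc(left, 1) → (4, -10) facing E
4. arc(right, 1) → (5, -11) facing S
nothing shorter than 4 reaches the goal.

straight(3), straight(3), arc(left, 1), arc(right, 1)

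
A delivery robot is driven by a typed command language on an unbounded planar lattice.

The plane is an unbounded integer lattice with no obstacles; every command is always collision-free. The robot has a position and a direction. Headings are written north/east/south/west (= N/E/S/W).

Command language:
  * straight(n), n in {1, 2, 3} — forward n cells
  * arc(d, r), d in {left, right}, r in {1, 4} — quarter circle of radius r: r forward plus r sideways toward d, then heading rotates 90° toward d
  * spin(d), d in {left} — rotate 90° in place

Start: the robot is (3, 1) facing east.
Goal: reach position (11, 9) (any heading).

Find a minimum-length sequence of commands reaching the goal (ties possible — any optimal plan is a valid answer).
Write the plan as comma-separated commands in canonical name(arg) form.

arc(left, 4), arc(right, 4)

initial: (3, 1) facing east
t=1 arc(left, 4) ⇒ (7, 5) facing north
t=2 arc(right, 4) ⇒ (11, 9) facing east
shorter routes all fall short; 2 is best.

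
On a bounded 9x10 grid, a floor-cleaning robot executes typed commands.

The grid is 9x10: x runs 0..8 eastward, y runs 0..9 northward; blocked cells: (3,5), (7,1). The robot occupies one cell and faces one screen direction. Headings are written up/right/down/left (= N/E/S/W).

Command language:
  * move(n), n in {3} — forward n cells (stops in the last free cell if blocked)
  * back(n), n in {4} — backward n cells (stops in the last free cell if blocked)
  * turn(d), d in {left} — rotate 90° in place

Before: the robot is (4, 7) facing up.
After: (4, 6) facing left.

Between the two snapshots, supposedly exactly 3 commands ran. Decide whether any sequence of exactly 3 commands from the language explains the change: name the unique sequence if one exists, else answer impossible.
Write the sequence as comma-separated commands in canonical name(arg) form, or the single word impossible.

key: running turn(left) before back(4) would end elsewhere — order is forced
from: (4, 7) facing up
t=1 back(4) ⇒ (4, 3) facing up
t=2 move(3) ⇒ (4, 6) facing up
t=3 turn(left) ⇒ (4, 6) facing left
all 27 alternatives checked — unique.

back(4), move(3), turn(left)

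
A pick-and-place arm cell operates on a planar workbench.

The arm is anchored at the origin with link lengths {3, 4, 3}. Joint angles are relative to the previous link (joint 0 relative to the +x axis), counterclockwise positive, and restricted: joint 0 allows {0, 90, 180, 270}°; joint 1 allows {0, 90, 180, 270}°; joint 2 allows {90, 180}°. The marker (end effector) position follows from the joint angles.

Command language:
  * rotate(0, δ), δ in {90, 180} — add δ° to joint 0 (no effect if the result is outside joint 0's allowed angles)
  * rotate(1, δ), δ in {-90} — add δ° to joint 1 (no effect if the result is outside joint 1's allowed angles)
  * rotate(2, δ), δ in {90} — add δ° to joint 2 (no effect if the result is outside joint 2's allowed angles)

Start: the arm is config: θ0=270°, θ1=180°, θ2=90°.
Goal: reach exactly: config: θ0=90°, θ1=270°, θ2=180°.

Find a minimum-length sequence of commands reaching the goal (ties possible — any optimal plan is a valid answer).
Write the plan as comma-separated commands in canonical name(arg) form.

rotate(0, 180), rotate(1, -90), rotate(1, -90), rotate(1, -90), rotate(2, 90)

from: config: θ0=270°, θ1=180°, θ2=90°
t=1 rotate(0, 180) ⇒ config: θ0=90°, θ1=180°, θ2=90°
t=2 rotate(1, -90) ⇒ config: θ0=90°, θ1=90°, θ2=90°
t=3 rotate(1, -90) ⇒ config: θ0=90°, θ1=0°, θ2=90°
t=4 rotate(1, -90) ⇒ config: θ0=90°, θ1=270°, θ2=90°
t=5 rotate(2, 90) ⇒ config: θ0=90°, θ1=270°, θ2=180°
no 4-step plan works, so 5 is optimal.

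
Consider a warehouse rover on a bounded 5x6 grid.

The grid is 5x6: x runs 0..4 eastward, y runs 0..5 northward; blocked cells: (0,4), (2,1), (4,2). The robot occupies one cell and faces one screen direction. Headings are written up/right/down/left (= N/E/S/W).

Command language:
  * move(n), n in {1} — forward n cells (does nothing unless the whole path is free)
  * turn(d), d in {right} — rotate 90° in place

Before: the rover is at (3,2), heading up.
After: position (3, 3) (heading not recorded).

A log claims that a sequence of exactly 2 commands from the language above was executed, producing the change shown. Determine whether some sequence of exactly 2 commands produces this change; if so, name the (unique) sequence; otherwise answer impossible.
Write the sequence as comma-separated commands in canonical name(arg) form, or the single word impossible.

move(1), turn(right)

key: running turn(right) before move(1) would end elsewhere — order is forced
t0: at (3,2), heading up
1. move(1) → at (3,3), heading up
2. turn(right) → at (3,3), heading right
no other 2-command option fits: unique.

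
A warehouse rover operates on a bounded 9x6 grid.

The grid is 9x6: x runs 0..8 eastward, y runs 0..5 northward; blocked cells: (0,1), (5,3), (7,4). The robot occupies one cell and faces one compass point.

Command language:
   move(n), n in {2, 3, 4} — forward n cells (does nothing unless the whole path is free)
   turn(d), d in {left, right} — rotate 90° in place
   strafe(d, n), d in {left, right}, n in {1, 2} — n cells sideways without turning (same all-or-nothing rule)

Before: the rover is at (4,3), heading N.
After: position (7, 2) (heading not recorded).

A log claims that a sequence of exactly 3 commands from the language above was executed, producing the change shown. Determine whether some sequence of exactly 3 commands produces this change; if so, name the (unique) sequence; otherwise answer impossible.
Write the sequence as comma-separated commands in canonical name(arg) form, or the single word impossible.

turn(right), strafe(right, 1), move(3)

key: order matters: swapping turn(right) and move(3) lands elsewhere
initial: at (4,3), heading N
1. turn(right) → at (4,3), heading E
2. strafe(right, 1) → at (4,2), heading E
3. move(3) → at (7,2), heading E
uniquely the one of 729 3-step routes that fits.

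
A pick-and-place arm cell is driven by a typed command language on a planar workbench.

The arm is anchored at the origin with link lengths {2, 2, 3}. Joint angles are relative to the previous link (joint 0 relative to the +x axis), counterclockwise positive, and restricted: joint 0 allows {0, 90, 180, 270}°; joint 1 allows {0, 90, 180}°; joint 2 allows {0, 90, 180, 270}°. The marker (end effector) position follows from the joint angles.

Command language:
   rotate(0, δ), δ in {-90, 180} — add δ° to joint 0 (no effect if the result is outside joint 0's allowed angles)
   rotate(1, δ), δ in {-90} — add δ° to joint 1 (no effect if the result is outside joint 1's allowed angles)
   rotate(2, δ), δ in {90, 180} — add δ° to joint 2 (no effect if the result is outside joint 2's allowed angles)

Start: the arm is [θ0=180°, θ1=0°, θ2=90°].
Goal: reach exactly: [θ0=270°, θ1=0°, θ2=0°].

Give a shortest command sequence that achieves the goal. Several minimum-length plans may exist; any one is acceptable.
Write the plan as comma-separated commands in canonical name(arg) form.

rotate(0, -90), rotate(2, 180), rotate(2, 90), rotate(0, 180)

t0: [θ0=180°, θ1=0°, θ2=90°]
1. rotate(0, -90) → [θ0=90°, θ1=0°, θ2=90°]
2. rotate(2, 180) → [θ0=90°, θ1=0°, θ2=270°]
3. rotate(2, 90) → [θ0=90°, θ1=0°, θ2=0°]
4. rotate(0, 180) → [θ0=270°, θ1=0°, θ2=0°]
nothing shorter than 4 reaches the goal.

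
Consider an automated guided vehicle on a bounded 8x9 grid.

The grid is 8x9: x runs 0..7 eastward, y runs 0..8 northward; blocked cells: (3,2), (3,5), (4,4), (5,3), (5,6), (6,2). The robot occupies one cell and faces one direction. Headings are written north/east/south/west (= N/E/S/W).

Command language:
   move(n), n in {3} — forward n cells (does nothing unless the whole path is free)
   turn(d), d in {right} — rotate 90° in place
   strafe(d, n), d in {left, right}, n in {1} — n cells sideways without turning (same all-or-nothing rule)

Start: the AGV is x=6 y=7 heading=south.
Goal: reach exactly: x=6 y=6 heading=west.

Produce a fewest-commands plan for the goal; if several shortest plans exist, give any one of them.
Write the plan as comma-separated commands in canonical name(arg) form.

turn(right), strafe(left, 1)

initial: x=6 y=7 heading=south
step 1 (turn(right)): x=6 y=7 heading=west
step 2 (strafe(left, 1)): x=6 y=6 heading=west
shorter routes all fall short; 2 is best.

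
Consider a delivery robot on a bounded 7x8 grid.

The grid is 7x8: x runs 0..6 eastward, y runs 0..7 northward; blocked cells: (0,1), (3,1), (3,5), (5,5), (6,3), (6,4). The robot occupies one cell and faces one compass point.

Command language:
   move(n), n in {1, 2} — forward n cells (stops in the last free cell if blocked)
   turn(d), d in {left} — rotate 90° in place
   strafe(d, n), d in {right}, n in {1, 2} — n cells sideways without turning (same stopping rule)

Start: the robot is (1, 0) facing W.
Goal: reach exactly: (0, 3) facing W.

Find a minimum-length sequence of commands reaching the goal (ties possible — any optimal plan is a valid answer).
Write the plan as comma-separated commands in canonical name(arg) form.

strafe(right, 1), strafe(right, 2), move(1)

begin: (1, 0) facing W
1. strafe(right, 1) → (1, 1) facing W
2. strafe(right, 2) → (1, 3) facing W
3. move(1) → (0, 3) facing W
minimal: 3 command(s), checked below 3.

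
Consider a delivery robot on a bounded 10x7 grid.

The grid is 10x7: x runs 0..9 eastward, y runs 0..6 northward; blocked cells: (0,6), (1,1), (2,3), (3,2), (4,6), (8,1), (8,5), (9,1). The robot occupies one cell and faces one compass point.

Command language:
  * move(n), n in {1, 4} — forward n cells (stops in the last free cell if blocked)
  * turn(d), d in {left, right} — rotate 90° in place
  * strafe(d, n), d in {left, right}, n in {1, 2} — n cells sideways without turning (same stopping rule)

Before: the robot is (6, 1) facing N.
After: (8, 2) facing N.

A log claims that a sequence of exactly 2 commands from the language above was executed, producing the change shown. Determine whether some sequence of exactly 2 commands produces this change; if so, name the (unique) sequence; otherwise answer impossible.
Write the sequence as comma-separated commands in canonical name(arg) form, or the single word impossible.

key: still facing N at the end — nothing in the sequence rotates
from: (6, 1) facing N
[1] after move(1): (6, 2) facing N
[2] after strafe(right, 2): (8, 2) facing N
uniquely the one of 64 2-step routes that fits.

move(1), strafe(right, 2)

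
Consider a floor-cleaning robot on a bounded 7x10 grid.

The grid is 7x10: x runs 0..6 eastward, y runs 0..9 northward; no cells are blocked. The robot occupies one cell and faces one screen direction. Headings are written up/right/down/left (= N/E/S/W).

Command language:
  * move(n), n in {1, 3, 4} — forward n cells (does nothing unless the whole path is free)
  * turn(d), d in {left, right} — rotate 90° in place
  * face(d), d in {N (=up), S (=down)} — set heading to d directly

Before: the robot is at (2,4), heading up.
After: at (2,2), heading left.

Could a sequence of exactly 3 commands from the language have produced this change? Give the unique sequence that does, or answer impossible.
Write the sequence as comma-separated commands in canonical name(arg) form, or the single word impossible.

checked all 3-command options: none fits.

impossible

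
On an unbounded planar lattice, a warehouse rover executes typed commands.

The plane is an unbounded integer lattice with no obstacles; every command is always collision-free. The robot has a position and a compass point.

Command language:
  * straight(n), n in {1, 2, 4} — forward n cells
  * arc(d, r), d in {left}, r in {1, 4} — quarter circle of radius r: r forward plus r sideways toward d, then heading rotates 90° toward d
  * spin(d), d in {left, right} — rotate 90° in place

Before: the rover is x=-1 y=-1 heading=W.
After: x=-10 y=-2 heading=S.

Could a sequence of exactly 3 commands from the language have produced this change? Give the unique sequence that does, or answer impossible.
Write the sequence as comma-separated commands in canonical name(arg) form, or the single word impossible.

straight(4), straight(4), arc(left, 1)

key: cell and facing (now S) both changed — the 3 commands mix motion and turning
initial: x=-1 y=-1 heading=W
t=1 straight(4) ⇒ x=-5 y=-1 heading=W
t=2 straight(4) ⇒ x=-9 y=-1 heading=W
t=3 arc(left, 1) ⇒ x=-10 y=-2 heading=S
all 343 alternatives checked — unique.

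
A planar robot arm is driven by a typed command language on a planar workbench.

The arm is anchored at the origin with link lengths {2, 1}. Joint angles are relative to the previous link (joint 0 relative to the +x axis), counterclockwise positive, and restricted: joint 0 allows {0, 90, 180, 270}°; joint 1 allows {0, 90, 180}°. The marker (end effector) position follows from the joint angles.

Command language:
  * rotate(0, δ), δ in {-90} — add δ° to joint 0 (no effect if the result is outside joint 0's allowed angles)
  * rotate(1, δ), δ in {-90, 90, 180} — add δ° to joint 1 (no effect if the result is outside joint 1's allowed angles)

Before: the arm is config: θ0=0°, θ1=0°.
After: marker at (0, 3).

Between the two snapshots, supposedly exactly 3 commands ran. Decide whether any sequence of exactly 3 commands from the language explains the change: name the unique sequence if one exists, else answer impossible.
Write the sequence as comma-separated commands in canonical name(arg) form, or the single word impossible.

start: config: θ0=0°, θ1=0°
step 1 (rotate(0, -90)): config: θ0=270°, θ1=0°
step 2 (rotate(0, -90)): config: θ0=180°, θ1=0°
step 3 (rotate(0, -90)): config: θ0=90°, θ1=0°
all 64 alternatives checked — unique.

rotate(0, -90), rotate(0, -90), rotate(0, -90)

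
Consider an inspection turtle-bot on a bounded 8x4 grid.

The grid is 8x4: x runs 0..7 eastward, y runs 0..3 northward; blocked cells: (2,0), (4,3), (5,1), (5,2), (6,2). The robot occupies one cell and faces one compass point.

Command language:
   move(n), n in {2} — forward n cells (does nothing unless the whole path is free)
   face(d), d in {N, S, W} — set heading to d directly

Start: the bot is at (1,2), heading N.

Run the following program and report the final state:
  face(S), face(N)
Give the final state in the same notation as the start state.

at (1,2), heading N

t0: at (1,2), heading N
1. face(S) → at (1,2), heading S
2. face(N) → at (1,2), heading N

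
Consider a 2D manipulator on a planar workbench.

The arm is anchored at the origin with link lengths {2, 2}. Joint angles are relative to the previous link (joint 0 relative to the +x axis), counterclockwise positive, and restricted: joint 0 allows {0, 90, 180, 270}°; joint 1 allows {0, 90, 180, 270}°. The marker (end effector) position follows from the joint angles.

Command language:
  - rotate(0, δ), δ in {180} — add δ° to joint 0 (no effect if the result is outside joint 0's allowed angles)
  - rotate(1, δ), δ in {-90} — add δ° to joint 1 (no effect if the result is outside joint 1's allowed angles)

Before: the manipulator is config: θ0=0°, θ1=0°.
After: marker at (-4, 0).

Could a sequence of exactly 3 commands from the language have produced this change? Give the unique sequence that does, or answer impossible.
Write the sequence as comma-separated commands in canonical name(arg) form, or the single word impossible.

rotate(0, 180), rotate(0, 180), rotate(0, 180)

t0: config: θ0=0°, θ1=0°
t=1 rotate(0, 180) ⇒ config: θ0=180°, θ1=0°
t=2 rotate(0, 180) ⇒ config: θ0=0°, θ1=0°
t=3 rotate(0, 180) ⇒ config: θ0=180°, θ1=0°
no other 3-command option fits: unique.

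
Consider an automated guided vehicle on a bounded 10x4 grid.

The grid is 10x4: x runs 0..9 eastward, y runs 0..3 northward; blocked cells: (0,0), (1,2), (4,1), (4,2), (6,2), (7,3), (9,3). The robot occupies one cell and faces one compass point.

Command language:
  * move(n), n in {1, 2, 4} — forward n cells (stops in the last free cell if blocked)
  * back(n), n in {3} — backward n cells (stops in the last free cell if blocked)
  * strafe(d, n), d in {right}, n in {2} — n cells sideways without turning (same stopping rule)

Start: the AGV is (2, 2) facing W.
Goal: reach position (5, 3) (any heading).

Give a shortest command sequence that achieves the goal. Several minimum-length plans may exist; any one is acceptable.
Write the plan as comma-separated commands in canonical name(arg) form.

strafe(right, 2), back(3)

start: (2, 2) facing W
[1] after strafe(right, 2): (2, 3) facing W
[2] after back(3): (5, 3) facing W
nothing shorter than 2 reaches the goal.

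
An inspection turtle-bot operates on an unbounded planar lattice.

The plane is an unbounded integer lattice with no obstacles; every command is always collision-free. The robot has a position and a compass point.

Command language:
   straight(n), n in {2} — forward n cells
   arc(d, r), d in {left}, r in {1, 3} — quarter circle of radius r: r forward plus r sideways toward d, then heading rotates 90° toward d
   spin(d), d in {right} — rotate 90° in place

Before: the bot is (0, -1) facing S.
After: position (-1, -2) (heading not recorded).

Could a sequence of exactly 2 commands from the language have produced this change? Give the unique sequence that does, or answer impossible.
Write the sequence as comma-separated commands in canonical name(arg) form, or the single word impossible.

spin(right), arc(left, 1)

key: order matters: swapping spin(right) and arc(left, 1) lands elsewhere
t0: (0, -1) facing S
1. spin(right) → (0, -1) facing W
2. arc(left, 1) → (-1, -2) facing S
all 16 alternatives checked — unique.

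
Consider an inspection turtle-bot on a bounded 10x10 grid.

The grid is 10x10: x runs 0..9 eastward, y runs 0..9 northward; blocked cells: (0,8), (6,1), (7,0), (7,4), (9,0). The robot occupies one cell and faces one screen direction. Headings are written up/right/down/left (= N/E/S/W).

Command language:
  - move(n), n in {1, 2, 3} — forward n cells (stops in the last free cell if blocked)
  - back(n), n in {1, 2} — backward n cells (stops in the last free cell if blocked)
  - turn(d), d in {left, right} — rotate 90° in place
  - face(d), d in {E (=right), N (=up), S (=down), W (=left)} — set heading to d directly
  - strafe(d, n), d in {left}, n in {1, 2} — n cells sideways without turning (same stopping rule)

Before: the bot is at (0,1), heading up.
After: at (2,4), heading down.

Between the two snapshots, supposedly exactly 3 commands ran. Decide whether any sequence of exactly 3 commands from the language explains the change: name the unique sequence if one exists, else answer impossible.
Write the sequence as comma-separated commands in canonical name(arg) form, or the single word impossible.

move(3), face(S), strafe(left, 2)

key: running strafe(left, 2) before move(3) would end elsewhere — order is forced
begin: at (0,1), heading up
step 1 (move(3)): at (0,4), heading up
step 2 (face(S)): at (0,4), heading down
step 3 (strafe(left, 2)): at (2,4), heading down
uniquely the one of 2197 3-step routes that fits.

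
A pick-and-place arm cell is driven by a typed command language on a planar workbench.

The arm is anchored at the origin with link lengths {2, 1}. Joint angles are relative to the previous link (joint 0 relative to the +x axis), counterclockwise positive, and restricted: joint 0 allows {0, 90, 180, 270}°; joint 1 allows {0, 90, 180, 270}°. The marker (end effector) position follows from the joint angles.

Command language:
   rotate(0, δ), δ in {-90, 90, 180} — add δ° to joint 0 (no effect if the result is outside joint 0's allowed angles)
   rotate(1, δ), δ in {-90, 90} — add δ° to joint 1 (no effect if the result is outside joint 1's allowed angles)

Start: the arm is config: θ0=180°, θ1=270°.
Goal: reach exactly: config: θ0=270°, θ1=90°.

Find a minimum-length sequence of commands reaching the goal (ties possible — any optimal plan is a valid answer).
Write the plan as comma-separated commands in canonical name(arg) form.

from: config: θ0=180°, θ1=270°
t=1 rotate(1, 90) ⇒ config: θ0=180°, θ1=0°
t=2 rotate(1, 90) ⇒ config: θ0=180°, θ1=90°
t=3 rotate(0, 90) ⇒ config: θ0=270°, θ1=90°
nothing shorter than 3 reaches the goal.

rotate(1, 90), rotate(1, 90), rotate(0, 90)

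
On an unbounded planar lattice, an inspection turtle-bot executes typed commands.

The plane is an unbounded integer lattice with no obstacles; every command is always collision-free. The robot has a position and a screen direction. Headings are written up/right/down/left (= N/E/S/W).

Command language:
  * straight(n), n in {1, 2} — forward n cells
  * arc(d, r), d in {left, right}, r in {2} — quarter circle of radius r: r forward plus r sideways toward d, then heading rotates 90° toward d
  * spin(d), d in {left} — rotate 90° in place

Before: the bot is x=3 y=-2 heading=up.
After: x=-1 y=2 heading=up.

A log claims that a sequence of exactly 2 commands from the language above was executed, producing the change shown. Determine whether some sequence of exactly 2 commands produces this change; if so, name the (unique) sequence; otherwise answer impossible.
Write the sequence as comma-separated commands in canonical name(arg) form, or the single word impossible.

key: heading stays N — rotations cancel among the 2 commands
t0: x=3 y=-2 heading=up
t=1 arc(left, 2) ⇒ x=1 y=0 heading=left
t=2 arc(right, 2) ⇒ x=-1 y=2 heading=up
all 25 alternatives checked — unique.

arc(left, 2), arc(right, 2)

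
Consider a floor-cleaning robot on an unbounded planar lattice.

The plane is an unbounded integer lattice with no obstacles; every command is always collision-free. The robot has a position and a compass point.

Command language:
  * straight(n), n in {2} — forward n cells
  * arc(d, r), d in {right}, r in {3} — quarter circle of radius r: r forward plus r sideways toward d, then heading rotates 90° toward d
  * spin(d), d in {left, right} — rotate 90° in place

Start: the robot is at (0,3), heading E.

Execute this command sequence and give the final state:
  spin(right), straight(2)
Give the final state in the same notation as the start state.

at (0,1), heading S

start: at (0,3), heading E
step 1 (spin(right)): at (0,3), heading S
step 2 (straight(2)): at (0,1), heading S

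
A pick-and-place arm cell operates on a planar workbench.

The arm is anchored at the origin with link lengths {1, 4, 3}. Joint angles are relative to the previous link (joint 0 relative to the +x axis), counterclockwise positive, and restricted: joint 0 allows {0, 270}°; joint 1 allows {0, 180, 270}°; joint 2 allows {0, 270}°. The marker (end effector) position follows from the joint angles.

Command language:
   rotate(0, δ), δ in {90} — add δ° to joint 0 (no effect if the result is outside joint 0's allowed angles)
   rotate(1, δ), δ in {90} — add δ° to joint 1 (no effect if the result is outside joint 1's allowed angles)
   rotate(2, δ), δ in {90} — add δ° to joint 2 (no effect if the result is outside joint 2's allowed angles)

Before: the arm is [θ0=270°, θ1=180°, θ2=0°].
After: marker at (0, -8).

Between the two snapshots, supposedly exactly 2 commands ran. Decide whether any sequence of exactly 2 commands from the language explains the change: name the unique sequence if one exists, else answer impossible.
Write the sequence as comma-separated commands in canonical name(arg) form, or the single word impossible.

t0: [θ0=270°, θ1=180°, θ2=0°]
1. rotate(1, 90) → [θ0=270°, θ1=270°, θ2=0°]
2. rotate(1, 90) → [θ0=270°, θ1=0°, θ2=0°]
no rival 2-sequence matches.

rotate(1, 90), rotate(1, 90)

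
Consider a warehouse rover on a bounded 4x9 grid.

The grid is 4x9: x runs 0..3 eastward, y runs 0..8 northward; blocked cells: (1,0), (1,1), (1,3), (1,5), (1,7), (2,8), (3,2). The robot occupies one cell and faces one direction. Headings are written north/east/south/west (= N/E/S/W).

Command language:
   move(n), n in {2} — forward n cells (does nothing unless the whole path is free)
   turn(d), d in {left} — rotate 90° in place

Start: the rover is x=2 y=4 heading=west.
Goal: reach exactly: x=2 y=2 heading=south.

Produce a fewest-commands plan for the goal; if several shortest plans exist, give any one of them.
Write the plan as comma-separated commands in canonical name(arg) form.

turn(left), move(2)

initial: x=2 y=4 heading=west
t=1 turn(left) ⇒ x=2 y=4 heading=south
t=2 move(2) ⇒ x=2 y=2 heading=south
minimal: 2 command(s), checked below 2.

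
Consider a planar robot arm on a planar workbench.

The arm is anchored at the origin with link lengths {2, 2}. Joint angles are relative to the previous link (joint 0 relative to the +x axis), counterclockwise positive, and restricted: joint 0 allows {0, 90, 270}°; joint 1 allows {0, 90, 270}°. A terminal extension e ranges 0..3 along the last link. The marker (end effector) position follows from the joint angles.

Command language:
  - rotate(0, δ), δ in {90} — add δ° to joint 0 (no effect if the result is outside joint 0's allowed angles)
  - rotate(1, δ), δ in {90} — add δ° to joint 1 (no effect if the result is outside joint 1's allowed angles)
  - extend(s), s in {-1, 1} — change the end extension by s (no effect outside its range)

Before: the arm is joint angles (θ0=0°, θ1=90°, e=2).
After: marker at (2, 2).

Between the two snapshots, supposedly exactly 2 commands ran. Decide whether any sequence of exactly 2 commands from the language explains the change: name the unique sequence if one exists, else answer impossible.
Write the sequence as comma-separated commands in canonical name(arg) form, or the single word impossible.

initial: joint angles (θ0=0°, θ1=90°, e=2)
step 1 (extend(-1)): joint angles (θ0=0°, θ1=90°, e=1)
step 2 (extend(-1)): joint angles (θ0=0°, θ1=90°, e=0)
all 16 alternatives checked — unique.

extend(-1), extend(-1)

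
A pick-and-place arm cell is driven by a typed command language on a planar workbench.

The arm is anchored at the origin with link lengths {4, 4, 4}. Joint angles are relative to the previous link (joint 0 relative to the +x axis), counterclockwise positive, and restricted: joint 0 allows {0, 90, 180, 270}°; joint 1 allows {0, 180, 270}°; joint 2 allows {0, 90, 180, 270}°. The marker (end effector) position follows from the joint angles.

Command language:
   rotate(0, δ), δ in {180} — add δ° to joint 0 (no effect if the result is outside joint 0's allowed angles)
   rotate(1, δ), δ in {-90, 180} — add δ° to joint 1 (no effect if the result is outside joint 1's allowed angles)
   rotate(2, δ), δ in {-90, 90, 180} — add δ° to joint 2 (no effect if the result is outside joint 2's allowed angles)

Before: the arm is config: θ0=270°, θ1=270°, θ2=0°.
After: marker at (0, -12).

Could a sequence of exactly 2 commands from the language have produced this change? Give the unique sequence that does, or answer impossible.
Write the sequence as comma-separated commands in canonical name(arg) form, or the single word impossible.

key: running rotate(1, 180) before rotate(1, -90) would end elsewhere — order is forced
t0: config: θ0=270°, θ1=270°, θ2=0°
[1] after rotate(1, -90): config: θ0=270°, θ1=180°, θ2=0°
[2] after rotate(1, 180): config: θ0=270°, θ1=0°, θ2=0°
no rival 2-sequence matches.

rotate(1, -90), rotate(1, 180)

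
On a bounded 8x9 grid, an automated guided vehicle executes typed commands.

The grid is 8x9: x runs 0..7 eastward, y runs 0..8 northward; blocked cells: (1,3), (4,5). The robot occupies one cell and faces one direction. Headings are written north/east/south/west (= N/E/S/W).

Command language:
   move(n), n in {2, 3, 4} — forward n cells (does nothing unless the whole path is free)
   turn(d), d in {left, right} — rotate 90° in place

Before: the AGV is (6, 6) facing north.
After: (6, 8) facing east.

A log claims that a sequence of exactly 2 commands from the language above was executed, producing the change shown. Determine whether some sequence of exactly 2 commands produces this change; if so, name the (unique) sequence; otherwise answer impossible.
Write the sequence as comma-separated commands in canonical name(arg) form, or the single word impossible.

key: position moved to (6,8) AND the heading swung to E — translation plus rotation needed
start: (6, 6) facing north
t=1 move(2) ⇒ (6, 8) facing north
t=2 turn(right) ⇒ (6, 8) facing east
no other 2-command option fits: unique.

move(2), turn(right)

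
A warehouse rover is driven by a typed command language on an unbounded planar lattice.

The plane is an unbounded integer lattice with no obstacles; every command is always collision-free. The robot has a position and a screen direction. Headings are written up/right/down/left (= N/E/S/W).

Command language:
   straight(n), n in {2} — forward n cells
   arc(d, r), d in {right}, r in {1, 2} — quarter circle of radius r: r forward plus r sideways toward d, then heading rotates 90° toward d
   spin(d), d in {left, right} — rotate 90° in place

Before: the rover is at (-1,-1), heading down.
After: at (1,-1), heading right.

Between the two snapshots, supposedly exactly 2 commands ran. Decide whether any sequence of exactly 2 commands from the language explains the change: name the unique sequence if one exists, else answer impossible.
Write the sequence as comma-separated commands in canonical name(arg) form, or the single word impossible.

spin(left), straight(2)

key: position moved to (1,-1) AND the heading swung to E — translation plus rotation needed
initial: at (-1,-1), heading down
[1] after spin(left): at (-1,-1), heading right
[2] after straight(2): at (1,-1), heading right
all 25 alternatives checked — unique.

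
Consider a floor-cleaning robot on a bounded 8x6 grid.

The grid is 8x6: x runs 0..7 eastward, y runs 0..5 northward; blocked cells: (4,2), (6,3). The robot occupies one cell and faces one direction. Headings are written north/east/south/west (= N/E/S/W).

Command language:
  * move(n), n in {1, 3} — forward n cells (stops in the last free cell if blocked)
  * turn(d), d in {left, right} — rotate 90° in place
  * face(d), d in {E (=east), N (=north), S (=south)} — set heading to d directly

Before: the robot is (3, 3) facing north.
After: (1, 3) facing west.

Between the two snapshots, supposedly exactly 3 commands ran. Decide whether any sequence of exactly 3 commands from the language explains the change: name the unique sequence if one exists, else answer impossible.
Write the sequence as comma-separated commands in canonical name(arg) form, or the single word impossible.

turn(left), move(1), move(1)

key: running move(1) before turn(left) would end elsewhere — order is forced
t0: (3, 3) facing north
step 1 (turn(left)): (3, 3) facing west
step 2 (move(1)): (2, 3) facing west
step 3 (move(1)): (1, 3) facing west
uniquely the one of 343 3-step routes that fits.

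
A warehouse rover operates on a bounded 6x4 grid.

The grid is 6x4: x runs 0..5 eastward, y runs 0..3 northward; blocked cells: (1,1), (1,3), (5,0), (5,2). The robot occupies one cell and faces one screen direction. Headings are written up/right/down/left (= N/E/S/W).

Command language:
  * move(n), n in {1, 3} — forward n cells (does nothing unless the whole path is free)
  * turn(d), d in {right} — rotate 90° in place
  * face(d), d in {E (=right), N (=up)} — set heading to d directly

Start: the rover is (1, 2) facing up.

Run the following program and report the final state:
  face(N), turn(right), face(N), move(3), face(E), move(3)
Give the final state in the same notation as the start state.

start: (1, 2) facing up
[1] after face(N): (1, 2) facing up
[2] after turn(right): (1, 2) facing right
[3] after face(N): (1, 2) facing up
[4] after move(3): (1, 2) facing up
[5] after face(E): (1, 2) facing right
[6] after move(3): (4, 2) facing right

(4, 2) facing right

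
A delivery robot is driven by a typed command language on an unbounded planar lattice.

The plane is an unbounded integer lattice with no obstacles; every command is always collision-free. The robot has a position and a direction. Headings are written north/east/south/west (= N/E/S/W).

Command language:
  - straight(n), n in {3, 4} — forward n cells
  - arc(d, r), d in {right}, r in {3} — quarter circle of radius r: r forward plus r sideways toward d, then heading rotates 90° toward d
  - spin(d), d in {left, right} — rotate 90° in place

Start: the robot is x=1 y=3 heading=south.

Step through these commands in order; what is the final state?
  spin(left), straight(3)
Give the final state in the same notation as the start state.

x=4 y=3 heading=east

from: x=1 y=3 heading=south
1. spin(left) → x=1 y=3 heading=east
2. straight(3) → x=4 y=3 heading=east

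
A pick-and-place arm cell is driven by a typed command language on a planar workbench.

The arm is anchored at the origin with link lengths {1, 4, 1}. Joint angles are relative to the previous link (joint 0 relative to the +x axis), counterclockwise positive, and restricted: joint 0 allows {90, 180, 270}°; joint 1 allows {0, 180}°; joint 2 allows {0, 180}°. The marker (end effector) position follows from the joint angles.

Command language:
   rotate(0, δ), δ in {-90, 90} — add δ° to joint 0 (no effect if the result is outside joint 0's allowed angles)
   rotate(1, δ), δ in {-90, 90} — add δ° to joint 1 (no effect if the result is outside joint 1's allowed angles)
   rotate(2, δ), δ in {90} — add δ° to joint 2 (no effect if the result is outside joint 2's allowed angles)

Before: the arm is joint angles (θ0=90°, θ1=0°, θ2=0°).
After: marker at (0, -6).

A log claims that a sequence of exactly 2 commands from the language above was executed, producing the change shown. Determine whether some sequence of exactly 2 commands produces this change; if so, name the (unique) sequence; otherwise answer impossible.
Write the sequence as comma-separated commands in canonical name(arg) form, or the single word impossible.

t0: joint angles (θ0=90°, θ1=0°, θ2=0°)
1. rotate(0, 90) → joint angles (θ0=180°, θ1=0°, θ2=0°)
2. rotate(0, 90) → joint angles (θ0=270°, θ1=0°, θ2=0°)
all 25 alternatives checked — unique.

rotate(0, 90), rotate(0, 90)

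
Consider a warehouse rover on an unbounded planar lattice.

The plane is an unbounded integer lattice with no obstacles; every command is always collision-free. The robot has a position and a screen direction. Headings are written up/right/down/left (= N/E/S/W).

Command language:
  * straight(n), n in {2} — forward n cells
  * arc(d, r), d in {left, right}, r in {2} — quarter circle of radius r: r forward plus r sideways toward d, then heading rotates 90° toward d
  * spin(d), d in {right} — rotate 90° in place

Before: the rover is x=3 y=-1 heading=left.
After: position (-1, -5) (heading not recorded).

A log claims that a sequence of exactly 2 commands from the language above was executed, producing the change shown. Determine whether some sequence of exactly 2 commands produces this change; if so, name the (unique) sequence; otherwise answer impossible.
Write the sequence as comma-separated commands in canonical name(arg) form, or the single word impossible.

arc(left, 2), arc(right, 2)

key: running arc(right, 2) before arc(left, 2) would end elsewhere — order is forced
begin: x=3 y=-1 heading=left
[1] after arc(left, 2): x=1 y=-3 heading=down
[2] after arc(right, 2): x=-1 y=-5 heading=left
uniquely the one of 16 2-step routes that fits.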